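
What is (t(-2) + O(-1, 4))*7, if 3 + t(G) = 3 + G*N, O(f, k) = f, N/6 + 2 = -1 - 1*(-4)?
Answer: -91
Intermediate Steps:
N = 6 (N = -12 + 6*(-1 - 1*(-4)) = -12 + 6*(-1 + 4) = -12 + 6*3 = -12 + 18 = 6)
t(G) = 6*G (t(G) = -3 + (3 + G*6) = -3 + (3 + 6*G) = 6*G)
(t(-2) + O(-1, 4))*7 = (6*(-2) - 1)*7 = (-12 - 1)*7 = -13*7 = -91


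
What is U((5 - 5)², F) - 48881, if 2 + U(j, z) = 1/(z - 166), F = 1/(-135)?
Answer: -1095517048/22411 ≈ -48883.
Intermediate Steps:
F = -1/135 ≈ -0.0074074
U(j, z) = -2 + 1/(-166 + z) (U(j, z) = -2 + 1/(z - 166) = -2 + 1/(-166 + z))
U((5 - 5)², F) - 48881 = (333 - 2*(-1/135))/(-166 - 1/135) - 48881 = (333 + 2/135)/(-22411/135) - 48881 = -135/22411*44957/135 - 48881 = -44957/22411 - 48881 = -1095517048/22411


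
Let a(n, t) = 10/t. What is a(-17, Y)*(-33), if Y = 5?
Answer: -66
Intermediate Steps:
a(-17, Y)*(-33) = (10/5)*(-33) = (10*(1/5))*(-33) = 2*(-33) = -66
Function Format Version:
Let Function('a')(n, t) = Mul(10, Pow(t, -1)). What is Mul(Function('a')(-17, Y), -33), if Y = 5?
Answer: -66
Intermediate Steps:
Mul(Function('a')(-17, Y), -33) = Mul(Mul(10, Pow(5, -1)), -33) = Mul(Mul(10, Rational(1, 5)), -33) = Mul(2, -33) = -66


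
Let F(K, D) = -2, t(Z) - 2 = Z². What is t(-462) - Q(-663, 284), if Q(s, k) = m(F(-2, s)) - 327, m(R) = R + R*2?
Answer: 213779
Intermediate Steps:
t(Z) = 2 + Z²
m(R) = 3*R (m(R) = R + 2*R = 3*R)
Q(s, k) = -333 (Q(s, k) = 3*(-2) - 327 = -6 - 327 = -333)
t(-462) - Q(-663, 284) = (2 + (-462)²) - 1*(-333) = (2 + 213444) + 333 = 213446 + 333 = 213779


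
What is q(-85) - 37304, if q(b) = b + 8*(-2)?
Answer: -37405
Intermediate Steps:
q(b) = -16 + b (q(b) = b - 16 = -16 + b)
q(-85) - 37304 = (-16 - 85) - 37304 = -101 - 37304 = -37405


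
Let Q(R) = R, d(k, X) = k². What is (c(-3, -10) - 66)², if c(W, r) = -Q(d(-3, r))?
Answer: 5625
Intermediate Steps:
c(W, r) = -9 (c(W, r) = -1*(-3)² = -1*9 = -9)
(c(-3, -10) - 66)² = (-9 - 66)² = (-75)² = 5625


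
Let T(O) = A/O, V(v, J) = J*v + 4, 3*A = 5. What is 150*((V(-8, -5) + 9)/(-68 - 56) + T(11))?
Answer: -28225/682 ≈ -41.386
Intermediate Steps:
A = 5/3 (A = (⅓)*5 = 5/3 ≈ 1.6667)
V(v, J) = 4 + J*v
T(O) = 5/(3*O)
150*((V(-8, -5) + 9)/(-68 - 56) + T(11)) = 150*(((4 - 5*(-8)) + 9)/(-68 - 56) + (5/3)/11) = 150*(((4 + 40) + 9)/(-124) + (5/3)*(1/11)) = 150*((44 + 9)*(-1/124) + 5/33) = 150*(53*(-1/124) + 5/33) = 150*(-53/124 + 5/33) = 150*(-1129/4092) = -28225/682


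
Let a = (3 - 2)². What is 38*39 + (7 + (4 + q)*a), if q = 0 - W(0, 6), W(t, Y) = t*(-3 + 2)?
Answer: 1493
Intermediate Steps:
W(t, Y) = -t (W(t, Y) = t*(-1) = -t)
a = 1 (a = 1² = 1)
q = 0 (q = 0 - (-1)*0 = 0 - 1*0 = 0 + 0 = 0)
38*39 + (7 + (4 + q)*a) = 38*39 + (7 + (4 + 0)*1) = 1482 + (7 + 4*1) = 1482 + (7 + 4) = 1482 + 11 = 1493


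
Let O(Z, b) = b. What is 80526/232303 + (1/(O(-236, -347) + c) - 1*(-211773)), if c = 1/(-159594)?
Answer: 2724408049414655673/12864735481057 ≈ 2.1177e+5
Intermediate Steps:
c = -1/159594 ≈ -6.2659e-6
80526/232303 + (1/(O(-236, -347) + c) - 1*(-211773)) = 80526/232303 + (1/(-347 - 1/159594) - 1*(-211773)) = 80526*(1/232303) + (1/(-55379119/159594) + 211773) = 80526/232303 + (-159594/55379119 + 211773) = 80526/232303 + 11727802008393/55379119 = 2724408049414655673/12864735481057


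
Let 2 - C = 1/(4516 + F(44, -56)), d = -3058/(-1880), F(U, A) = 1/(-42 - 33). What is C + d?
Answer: 1154554391/318377060 ≈ 3.6264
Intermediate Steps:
F(U, A) = -1/75 (F(U, A) = 1/(-75) = -1/75)
d = 1529/940 (d = -3058*(-1/1880) = 1529/940 ≈ 1.6266)
C = 677323/338699 (C = 2 - 1/(4516 - 1/75) = 2 - 1/338699/75 = 2 - 1*75/338699 = 2 - 75/338699 = 677323/338699 ≈ 1.9998)
C + d = 677323/338699 + 1529/940 = 1154554391/318377060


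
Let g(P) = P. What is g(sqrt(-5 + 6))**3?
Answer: 1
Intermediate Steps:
g(sqrt(-5 + 6))**3 = (sqrt(-5 + 6))**3 = (sqrt(1))**3 = 1**3 = 1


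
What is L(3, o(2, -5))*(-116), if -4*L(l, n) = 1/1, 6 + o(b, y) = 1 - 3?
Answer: 29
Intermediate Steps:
o(b, y) = -8 (o(b, y) = -6 + (1 - 3) = -6 - 2 = -8)
L(l, n) = -¼ (L(l, n) = -¼/1 = -¼*1 = -¼)
L(3, o(2, -5))*(-116) = -¼*(-116) = 29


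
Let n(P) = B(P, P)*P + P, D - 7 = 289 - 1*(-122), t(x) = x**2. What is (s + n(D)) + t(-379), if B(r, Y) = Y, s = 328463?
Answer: 647246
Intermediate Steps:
D = 418 (D = 7 + (289 - 1*(-122)) = 7 + (289 + 122) = 7 + 411 = 418)
n(P) = P + P**2 (n(P) = P*P + P = P**2 + P = P + P**2)
(s + n(D)) + t(-379) = (328463 + 418*(1 + 418)) + (-379)**2 = (328463 + 418*419) + 143641 = (328463 + 175142) + 143641 = 503605 + 143641 = 647246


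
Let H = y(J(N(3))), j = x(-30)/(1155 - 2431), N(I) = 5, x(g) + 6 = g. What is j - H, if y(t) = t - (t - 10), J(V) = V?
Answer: -3181/319 ≈ -9.9718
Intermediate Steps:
x(g) = -6 + g
j = 9/319 (j = (-6 - 30)/(1155 - 2431) = -36/(-1276) = -36*(-1/1276) = 9/319 ≈ 0.028213)
y(t) = 10 (y(t) = t - (-10 + t) = t + (10 - t) = 10)
H = 10
j - H = 9/319 - 1*10 = 9/319 - 10 = -3181/319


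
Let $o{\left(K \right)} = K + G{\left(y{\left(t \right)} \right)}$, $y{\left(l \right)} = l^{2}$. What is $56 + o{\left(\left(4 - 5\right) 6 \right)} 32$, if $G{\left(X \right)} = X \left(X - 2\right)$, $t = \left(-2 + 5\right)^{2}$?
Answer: $204632$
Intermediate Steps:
$t = 9$ ($t = 3^{2} = 9$)
$G{\left(X \right)} = X \left(-2 + X\right)$
$o{\left(K \right)} = 6399 + K$ ($o{\left(K \right)} = K + 9^{2} \left(-2 + 9^{2}\right) = K + 81 \left(-2 + 81\right) = K + 81 \cdot 79 = K + 6399 = 6399 + K$)
$56 + o{\left(\left(4 - 5\right) 6 \right)} 32 = 56 + \left(6399 + \left(4 - 5\right) 6\right) 32 = 56 + \left(6399 - 6\right) 32 = 56 + 6393 \cdot 32 = 56 + 204576 = 204632$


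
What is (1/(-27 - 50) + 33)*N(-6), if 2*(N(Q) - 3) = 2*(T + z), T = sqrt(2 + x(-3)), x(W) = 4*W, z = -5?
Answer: -5080/77 + 2540*I*sqrt(10)/77 ≈ -65.974 + 104.31*I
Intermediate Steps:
T = I*sqrt(10) (T = sqrt(2 + 4*(-3)) = sqrt(2 - 12) = sqrt(-10) = I*sqrt(10) ≈ 3.1623*I)
N(Q) = -2 + I*sqrt(10) (N(Q) = 3 + (2*(I*sqrt(10) - 5))/2 = 3 + (2*(-5 + I*sqrt(10)))/2 = 3 + (-10 + 2*I*sqrt(10))/2 = 3 + (-5 + I*sqrt(10)) = -2 + I*sqrt(10))
(1/(-27 - 50) + 33)*N(-6) = (1/(-27 - 50) + 33)*(-2 + I*sqrt(10)) = (1/(-77) + 33)*(-2 + I*sqrt(10)) = (-1/77 + 33)*(-2 + I*sqrt(10)) = 2540*(-2 + I*sqrt(10))/77 = -5080/77 + 2540*I*sqrt(10)/77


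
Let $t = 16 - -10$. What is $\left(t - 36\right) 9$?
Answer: $-90$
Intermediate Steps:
$t = 26$ ($t = 16 + 10 = 26$)
$\left(t - 36\right) 9 = \left(26 - 36\right) 9 = \left(-10\right) 9 = -90$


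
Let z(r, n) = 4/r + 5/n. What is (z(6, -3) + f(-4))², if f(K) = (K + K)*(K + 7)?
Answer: 625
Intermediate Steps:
f(K) = 2*K*(7 + K) (f(K) = (2*K)*(7 + K) = 2*K*(7 + K))
(z(6, -3) + f(-4))² = ((4/6 + 5/(-3)) + 2*(-4)*(7 - 4))² = ((4*(⅙) + 5*(-⅓)) + 2*(-4)*3)² = ((⅔ - 5/3) - 24)² = (-1 - 24)² = (-25)² = 625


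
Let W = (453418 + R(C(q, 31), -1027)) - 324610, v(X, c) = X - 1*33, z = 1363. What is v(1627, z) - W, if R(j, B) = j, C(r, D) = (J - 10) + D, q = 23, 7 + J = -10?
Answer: -127218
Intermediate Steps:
J = -17 (J = -7 - 10 = -17)
v(X, c) = -33 + X (v(X, c) = X - 33 = -33 + X)
C(r, D) = -27 + D (C(r, D) = (-17 - 10) + D = -27 + D)
W = 128812 (W = (453418 + (-27 + 31)) - 324610 = (453418 + 4) - 324610 = 453422 - 324610 = 128812)
v(1627, z) - W = (-33 + 1627) - 1*128812 = 1594 - 128812 = -127218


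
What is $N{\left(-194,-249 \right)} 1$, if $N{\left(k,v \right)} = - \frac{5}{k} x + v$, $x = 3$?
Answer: $- \frac{48291}{194} \approx -248.92$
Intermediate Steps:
$N{\left(k,v \right)} = v - \frac{15}{k}$ ($N{\left(k,v \right)} = - \frac{5}{k} 3 + v = - \frac{15}{k} + v = v - \frac{15}{k}$)
$N{\left(-194,-249 \right)} 1 = \left(-249 - \frac{15}{-194}\right) 1 = \left(-249 - - \frac{15}{194}\right) 1 = \left(-249 + \frac{15}{194}\right) 1 = \left(- \frac{48291}{194}\right) 1 = - \frac{48291}{194}$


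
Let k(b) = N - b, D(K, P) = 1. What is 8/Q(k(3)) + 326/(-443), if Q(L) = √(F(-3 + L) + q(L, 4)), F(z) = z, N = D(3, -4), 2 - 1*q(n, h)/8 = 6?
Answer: -326/443 - 8*I*√37/37 ≈ -0.73589 - 1.3152*I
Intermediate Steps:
q(n, h) = -32 (q(n, h) = 16 - 8*6 = 16 - 48 = -32)
N = 1
k(b) = 1 - b
Q(L) = √(-35 + L) (Q(L) = √((-3 + L) - 32) = √(-35 + L))
8/Q(k(3)) + 326/(-443) = 8/(√(-35 + (1 - 1*3))) + 326/(-443) = 8/(√(-35 + (1 - 3))) + 326*(-1/443) = 8/(√(-35 - 2)) - 326/443 = 8/(√(-37)) - 326/443 = 8/((I*√37)) - 326/443 = 8*(-I*√37/37) - 326/443 = -8*I*√37/37 - 326/443 = -326/443 - 8*I*√37/37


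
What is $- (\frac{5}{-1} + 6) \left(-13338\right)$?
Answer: $13338$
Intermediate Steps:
$- (\frac{5}{-1} + 6) \left(-13338\right) = - (5 \left(-1\right) + 6) \left(-13338\right) = - (-5 + 6) \left(-13338\right) = \left(-1\right) 1 \left(-13338\right) = \left(-1\right) \left(-13338\right) = 13338$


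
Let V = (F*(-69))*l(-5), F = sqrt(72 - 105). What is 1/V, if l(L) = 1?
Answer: I*sqrt(33)/2277 ≈ 0.0025229*I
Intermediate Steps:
F = I*sqrt(33) (F = sqrt(-33) = I*sqrt(33) ≈ 5.7446*I)
V = -69*I*sqrt(33) (V = ((I*sqrt(33))*(-69))*1 = -69*I*sqrt(33)*1 = -69*I*sqrt(33) ≈ -396.38*I)
1/V = 1/(-69*I*sqrt(33)) = I*sqrt(33)/2277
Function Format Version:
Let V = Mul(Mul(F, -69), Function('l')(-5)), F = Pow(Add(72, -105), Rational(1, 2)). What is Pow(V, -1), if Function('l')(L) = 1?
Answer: Mul(Rational(1, 2277), I, Pow(33, Rational(1, 2))) ≈ Mul(0.0025229, I)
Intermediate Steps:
F = Mul(I, Pow(33, Rational(1, 2))) (F = Pow(-33, Rational(1, 2)) = Mul(I, Pow(33, Rational(1, 2))) ≈ Mul(5.7446, I))
V = Mul(-69, I, Pow(33, Rational(1, 2))) (V = Mul(Mul(Mul(I, Pow(33, Rational(1, 2))), -69), 1) = Mul(Mul(-69, I, Pow(33, Rational(1, 2))), 1) = Mul(-69, I, Pow(33, Rational(1, 2))) ≈ Mul(-396.38, I))
Pow(V, -1) = Pow(Mul(-69, I, Pow(33, Rational(1, 2))), -1) = Mul(Rational(1, 2277), I, Pow(33, Rational(1, 2)))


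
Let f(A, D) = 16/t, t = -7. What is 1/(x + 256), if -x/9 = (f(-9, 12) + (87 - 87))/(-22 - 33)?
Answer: 385/98416 ≈ 0.0039120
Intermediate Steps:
f(A, D) = -16/7 (f(A, D) = 16/(-7) = 16*(-1/7) = -16/7)
x = -144/385 (x = -9*(-16/7 + (87 - 87))/(-22 - 33) = -9*(-16/7 + 0)/(-55) = -(-144)*(-1)/(7*55) = -9*16/385 = -144/385 ≈ -0.37403)
1/(x + 256) = 1/(-144/385 + 256) = 1/(98416/385) = 385/98416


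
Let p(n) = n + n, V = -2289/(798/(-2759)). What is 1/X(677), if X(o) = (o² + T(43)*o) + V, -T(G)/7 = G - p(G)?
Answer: 38/25460759 ≈ 1.4925e-6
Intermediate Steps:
V = 300731/38 (V = -2289/(798*(-1/2759)) = -2289/(-798/2759) = -2289*(-2759/798) = 300731/38 ≈ 7914.0)
p(n) = 2*n
T(G) = 7*G (T(G) = -7*(G - 2*G) = -(-7)*G = 7*G)
X(o) = 300731/38 + o² + 301*o (X(o) = (o² + (7*43)*o) + 300731/38 = (o² + 301*o) + 300731/38 = 300731/38 + o² + 301*o)
1/X(677) = 1/(300731/38 + 677² + 301*677) = 1/(300731/38 + 458329 + 203777) = 1/(25460759/38) = 38/25460759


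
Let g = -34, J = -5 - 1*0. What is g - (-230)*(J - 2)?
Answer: -1644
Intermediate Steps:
J = -5 (J = -5 + 0 = -5)
g - (-230)*(J - 2) = -34 - (-230)*(-5 - 2) = -34 - (-230)*(-7) = -34 - 46*35 = -34 - 1610 = -1644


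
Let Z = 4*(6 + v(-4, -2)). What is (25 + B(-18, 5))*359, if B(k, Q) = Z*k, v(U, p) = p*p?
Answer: -249505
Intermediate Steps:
v(U, p) = p²
Z = 40 (Z = 4*(6 + (-2)²) = 4*(6 + 4) = 4*10 = 40)
B(k, Q) = 40*k
(25 + B(-18, 5))*359 = (25 + 40*(-18))*359 = (25 - 720)*359 = -695*359 = -249505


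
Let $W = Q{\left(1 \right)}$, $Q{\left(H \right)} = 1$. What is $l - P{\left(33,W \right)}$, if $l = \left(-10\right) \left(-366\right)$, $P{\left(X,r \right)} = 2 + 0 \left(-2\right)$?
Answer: $3658$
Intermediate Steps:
$W = 1$
$P{\left(X,r \right)} = 2$ ($P{\left(X,r \right)} = 2 + 0 = 2$)
$l = 3660$
$l - P{\left(33,W \right)} = 3660 - 2 = 3658$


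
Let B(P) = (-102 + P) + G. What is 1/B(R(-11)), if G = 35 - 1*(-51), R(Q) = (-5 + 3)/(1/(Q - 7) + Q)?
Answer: -199/3148 ≈ -0.063215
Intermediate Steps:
R(Q) = -2/(Q + 1/(-7 + Q)) (R(Q) = -2/(1/(-7 + Q) + Q) = -2/(Q + 1/(-7 + Q)))
G = 86 (G = 35 + 51 = 86)
B(P) = -16 + P (B(P) = (-102 + P) + 86 = -16 + P)
1/B(R(-11)) = 1/(-16 + 2*(7 - 1*(-11))/(1 + (-11)² - 7*(-11))) = 1/(-16 + 2*(7 + 11)/(1 + 121 + 77)) = 1/(-16 + 2*18/199) = 1/(-16 + 2*(1/199)*18) = 1/(-16 + 36/199) = 1/(-3148/199) = -199/3148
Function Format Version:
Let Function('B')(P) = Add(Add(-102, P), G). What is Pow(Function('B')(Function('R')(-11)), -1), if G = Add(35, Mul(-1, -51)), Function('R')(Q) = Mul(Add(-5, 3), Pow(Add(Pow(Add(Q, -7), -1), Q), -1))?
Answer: Rational(-199, 3148) ≈ -0.063215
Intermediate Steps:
Function('R')(Q) = Mul(-2, Pow(Add(Q, Pow(Add(-7, Q), -1)), -1)) (Function('R')(Q) = Mul(-2, Pow(Add(Pow(Add(-7, Q), -1), Q), -1)) = Mul(-2, Pow(Add(Q, Pow(Add(-7, Q), -1)), -1)))
G = 86 (G = Add(35, 51) = 86)
Function('B')(P) = Add(-16, P) (Function('B')(P) = Add(Add(-102, P), 86) = Add(-16, P))
Pow(Function('B')(Function('R')(-11)), -1) = Pow(Add(-16, Mul(2, Pow(Add(1, Pow(-11, 2), Mul(-7, -11)), -1), Add(7, Mul(-1, -11)))), -1) = Pow(Add(-16, Mul(2, Pow(Add(1, 121, 77), -1), Add(7, 11))), -1) = Pow(Add(-16, Mul(2, Pow(199, -1), 18)), -1) = Pow(Add(-16, Mul(2, Rational(1, 199), 18)), -1) = Pow(Add(-16, Rational(36, 199)), -1) = Pow(Rational(-3148, 199), -1) = Rational(-199, 3148)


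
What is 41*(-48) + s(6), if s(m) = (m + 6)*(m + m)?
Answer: -1824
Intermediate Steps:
s(m) = 2*m*(6 + m) (s(m) = (6 + m)*(2*m) = 2*m*(6 + m))
41*(-48) + s(6) = 41*(-48) + 2*6*(6 + 6) = -1968 + 2*6*12 = -1968 + 144 = -1824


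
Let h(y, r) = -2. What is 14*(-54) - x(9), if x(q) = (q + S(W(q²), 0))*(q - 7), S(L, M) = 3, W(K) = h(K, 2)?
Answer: -780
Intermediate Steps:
W(K) = -2
x(q) = (-7 + q)*(3 + q) (x(q) = (q + 3)*(q - 7) = (3 + q)*(-7 + q) = (-7 + q)*(3 + q))
14*(-54) - x(9) = 14*(-54) - (-21 + 9² - 4*9) = -756 - (-21 + 81 - 36) = -756 - 1*24 = -756 - 24 = -780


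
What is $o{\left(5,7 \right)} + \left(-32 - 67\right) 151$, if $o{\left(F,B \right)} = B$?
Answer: $-14942$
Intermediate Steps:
$o{\left(5,7 \right)} + \left(-32 - 67\right) 151 = 7 + \left(-32 - 67\right) 151 = 7 - 14949 = -14942$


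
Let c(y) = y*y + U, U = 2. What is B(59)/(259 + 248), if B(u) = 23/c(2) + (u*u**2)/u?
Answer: 20909/3042 ≈ 6.8734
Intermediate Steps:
c(y) = 2 + y**2 (c(y) = y*y + 2 = y**2 + 2 = 2 + y**2)
B(u) = 23/6 + u**2 (B(u) = 23/(2 + 2**2) + (u*u**2)/u = 23/(2 + 4) + u**3/u = 23/6 + u**2)
B(59)/(259 + 248) = (23/6 + 59**2)/(259 + 248) = (23/6 + 3481)/507 = (20909/6)*(1/507) = 20909/3042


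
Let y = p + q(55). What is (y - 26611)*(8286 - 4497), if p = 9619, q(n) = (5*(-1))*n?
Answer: -65424663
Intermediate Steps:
q(n) = -5*n
y = 9344 (y = 9619 - 5*55 = 9619 - 275 = 9344)
(y - 26611)*(8286 - 4497) = (9344 - 26611)*(8286 - 4497) = -17267*3789 = -65424663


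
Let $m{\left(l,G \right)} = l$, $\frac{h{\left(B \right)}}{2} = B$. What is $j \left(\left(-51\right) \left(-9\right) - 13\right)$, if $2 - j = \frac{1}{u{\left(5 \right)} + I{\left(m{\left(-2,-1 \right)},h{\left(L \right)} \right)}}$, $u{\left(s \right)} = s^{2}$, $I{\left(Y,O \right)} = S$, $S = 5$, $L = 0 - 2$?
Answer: $\frac{13157}{15} \approx 877.13$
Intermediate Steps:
$L = -2$ ($L = 0 - 2 = -2$)
$h{\left(B \right)} = 2 B$
$I{\left(Y,O \right)} = 5$
$j = \frac{59}{30}$ ($j = 2 - \frac{1}{5^{2} + 5} = 2 - \frac{1}{25 + 5} = 2 - \frac{1}{30} = \frac{59}{30} \approx 1.9667$)
$j \left(\left(-51\right) \left(-9\right) - 13\right) = \frac{59 \left(\left(-51\right) \left(-9\right) - 13\right)}{30} = \frac{59 \left(459 - 13\right)}{30} = \frac{59}{30} \cdot 446 = \frac{13157}{15}$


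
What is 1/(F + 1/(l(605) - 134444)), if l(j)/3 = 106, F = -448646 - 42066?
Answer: -134126/65817237713 ≈ -2.0379e-6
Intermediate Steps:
F = -490712
l(j) = 318 (l(j) = 3*106 = 318)
1/(F + 1/(l(605) - 134444)) = 1/(-490712 + 1/(318 - 134444)) = 1/(-490712 + 1/(-134126)) = 1/(-490712 - 1/134126) = 1/(-65817237713/134126) = -134126/65817237713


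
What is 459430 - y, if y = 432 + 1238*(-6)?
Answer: 466426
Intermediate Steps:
y = -6996 (y = 432 - 7428 = -6996)
459430 - y = 459430 - 1*(-6996) = 459430 + 6996 = 466426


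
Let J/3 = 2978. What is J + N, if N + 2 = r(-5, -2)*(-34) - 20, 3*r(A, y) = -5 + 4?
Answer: 26770/3 ≈ 8923.3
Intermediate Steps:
r(A, y) = -⅓ (r(A, y) = (-5 + 4)/3 = (⅓)*(-1) = -⅓)
J = 8934 (J = 3*2978 = 8934)
N = -32/3 (N = -2 + (-⅓*(-34) - 20) = -2 + (34/3 - 20) = -2 - 26/3 = -32/3 ≈ -10.667)
J + N = 8934 - 32/3 = 26770/3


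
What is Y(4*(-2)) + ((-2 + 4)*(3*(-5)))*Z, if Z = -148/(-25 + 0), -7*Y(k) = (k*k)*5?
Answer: -7816/35 ≈ -223.31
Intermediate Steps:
Y(k) = -5*k²/7 (Y(k) = -k*k*5/7 = -k²*5/7 = -5*k²/7)
Z = 148/25 (Z = -148/(-25) = -148*(-1/25) = 148/25 ≈ 5.9200)
Y(4*(-2)) + ((-2 + 4)*(3*(-5)))*Z = -5*(4*(-2))²/7 + ((-2 + 4)*(3*(-5)))*(148/25) = -5/7*(-8)² + (2*(-15))*(148/25) = -5/7*64 - 30*148/25 = -320/7 - 888/5 = -7816/35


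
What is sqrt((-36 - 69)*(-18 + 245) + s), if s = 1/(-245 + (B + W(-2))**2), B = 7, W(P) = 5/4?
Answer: I*sqrt(191027106731)/2831 ≈ 154.39*I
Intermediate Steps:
W(P) = 5/4 (W(P) = 5*(1/4) = 5/4)
s = -16/2831 (s = 1/(-245 + (7 + 5/4)**2) = 1/(-245 + (33/4)**2) = 1/(-245 + 1089/16) = 1/(-2831/16) = -16/2831 ≈ -0.0056517)
sqrt((-36 - 69)*(-18 + 245) + s) = sqrt((-36 - 69)*(-18 + 245) - 16/2831) = sqrt(-105*227 - 16/2831) = sqrt(-23835 - 16/2831) = sqrt(-67476901/2831) = I*sqrt(191027106731)/2831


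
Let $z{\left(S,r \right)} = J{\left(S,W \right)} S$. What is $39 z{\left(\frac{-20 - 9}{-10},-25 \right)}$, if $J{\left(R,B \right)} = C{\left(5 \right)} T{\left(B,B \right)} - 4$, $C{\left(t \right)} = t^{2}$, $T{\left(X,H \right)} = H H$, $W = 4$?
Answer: $\frac{223938}{5} \approx 44788.0$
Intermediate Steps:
$T{\left(X,H \right)} = H^{2}$
$J{\left(R,B \right)} = -4 + 25 B^{2}$ ($J{\left(R,B \right)} = 5^{2} B^{2} - 4 = 25 B^{2} - 4 = -4 + 25 B^{2}$)
$z{\left(S,r \right)} = 396 S$ ($z{\left(S,r \right)} = \left(-4 + 25 \cdot 4^{2}\right) S = \left(-4 + 25 \cdot 16\right) S = \left(-4 + 400\right) S = 396 S$)
$39 z{\left(\frac{-20 - 9}{-10},-25 \right)} = 39 \cdot 396 \frac{-20 - 9}{-10} = 39 \cdot 396 \left(-20 - 9\right) \left(- \frac{1}{10}\right) = 39 \cdot 396 \left(\left(-29\right) \left(- \frac{1}{10}\right)\right) = 39 \cdot 396 \cdot \frac{29}{10} = 39 \cdot \frac{5742}{5} = \frac{223938}{5}$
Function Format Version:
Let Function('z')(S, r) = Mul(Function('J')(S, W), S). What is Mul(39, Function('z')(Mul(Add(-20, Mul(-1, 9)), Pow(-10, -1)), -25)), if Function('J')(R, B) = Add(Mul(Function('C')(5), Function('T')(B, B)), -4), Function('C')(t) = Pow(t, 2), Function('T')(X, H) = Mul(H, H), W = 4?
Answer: Rational(223938, 5) ≈ 44788.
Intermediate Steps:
Function('T')(X, H) = Pow(H, 2)
Function('J')(R, B) = Add(-4, Mul(25, Pow(B, 2))) (Function('J')(R, B) = Add(Mul(Pow(5, 2), Pow(B, 2)), -4) = Add(Mul(25, Pow(B, 2)), -4) = Add(-4, Mul(25, Pow(B, 2))))
Function('z')(S, r) = Mul(396, S) (Function('z')(S, r) = Mul(Add(-4, Mul(25, Pow(4, 2))), S) = Mul(Add(-4, Mul(25, 16)), S) = Mul(Add(-4, 400), S) = Mul(396, S))
Mul(39, Function('z')(Mul(Add(-20, Mul(-1, 9)), Pow(-10, -1)), -25)) = Mul(39, Mul(396, Mul(Add(-20, Mul(-1, 9)), Pow(-10, -1)))) = Mul(39, Mul(396, Mul(Add(-20, -9), Rational(-1, 10)))) = Mul(39, Mul(396, Mul(-29, Rational(-1, 10)))) = Mul(39, Mul(396, Rational(29, 10))) = Mul(39, Rational(5742, 5)) = Rational(223938, 5)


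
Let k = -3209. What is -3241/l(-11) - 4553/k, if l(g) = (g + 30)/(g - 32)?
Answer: 447302374/60971 ≈ 7336.3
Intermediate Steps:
l(g) = (30 + g)/(-32 + g)
-3241/l(-11) - 4553/k = -3241*(-32 - 11)/(30 - 11) - 4553/(-3209) = -3241/(19/(-43)) - 4553*(-1/3209) = -3241/((-1/43*19)) + 4553/3209 = -3241/(-19/43) + 4553/3209 = -3241*(-43/19) + 4553/3209 = 139363/19 + 4553/3209 = 447302374/60971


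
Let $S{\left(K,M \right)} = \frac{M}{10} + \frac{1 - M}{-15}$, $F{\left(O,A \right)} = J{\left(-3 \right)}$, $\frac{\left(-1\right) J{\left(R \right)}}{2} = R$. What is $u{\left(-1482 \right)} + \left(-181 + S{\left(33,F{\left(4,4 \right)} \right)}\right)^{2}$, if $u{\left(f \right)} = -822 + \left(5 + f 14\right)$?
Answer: $\frac{2443276}{225} \approx 10859.0$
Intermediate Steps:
$J{\left(R \right)} = - 2 R$
$F{\left(O,A \right)} = 6$ ($F{\left(O,A \right)} = \left(-2\right) \left(-3\right) = 6$)
$S{\left(K,M \right)} = - \frac{1}{15} + \frac{M}{6}$ ($S{\left(K,M \right)} = M \frac{1}{10} + \left(1 - M\right) \left(- \frac{1}{15}\right) = \frac{M}{10} + \left(- \frac{1}{15} + \frac{M}{15}\right) = - \frac{1}{15} + \frac{M}{6}$)
$u{\left(f \right)} = -817 + 14 f$ ($u{\left(f \right)} = -822 + \left(5 + 14 f\right) = -817 + 14 f$)
$u{\left(-1482 \right)} + \left(-181 + S{\left(33,F{\left(4,4 \right)} \right)}\right)^{2} = \left(-817 + 14 \left(-1482\right)\right) + \left(-181 + \left(- \frac{1}{15} + \frac{1}{6} \cdot 6\right)\right)^{2} = \left(-817 - 20748\right) + \left(-181 + \left(- \frac{1}{15} + 1\right)\right)^{2} = -21565 + \left(-181 + \frac{14}{15}\right)^{2} = -21565 + \left(- \frac{2701}{15}\right)^{2} = -21565 + \frac{7295401}{225} = \frac{2443276}{225}$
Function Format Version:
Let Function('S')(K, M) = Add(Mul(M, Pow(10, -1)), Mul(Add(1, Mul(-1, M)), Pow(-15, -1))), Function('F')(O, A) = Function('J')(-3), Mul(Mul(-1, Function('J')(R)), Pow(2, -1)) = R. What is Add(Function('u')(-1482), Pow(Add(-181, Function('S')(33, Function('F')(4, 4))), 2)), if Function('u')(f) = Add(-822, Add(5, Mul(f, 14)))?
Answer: Rational(2443276, 225) ≈ 10859.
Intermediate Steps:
Function('J')(R) = Mul(-2, R)
Function('F')(O, A) = 6 (Function('F')(O, A) = Mul(-2, -3) = 6)
Function('S')(K, M) = Add(Rational(-1, 15), Mul(Rational(1, 6), M)) (Function('S')(K, M) = Add(Mul(M, Rational(1, 10)), Mul(Add(1, Mul(-1, M)), Rational(-1, 15))) = Add(Mul(Rational(1, 10), M), Add(Rational(-1, 15), Mul(Rational(1, 15), M))) = Add(Rational(-1, 15), Mul(Rational(1, 6), M)))
Function('u')(f) = Add(-817, Mul(14, f)) (Function('u')(f) = Add(-822, Add(5, Mul(14, f))) = Add(-817, Mul(14, f)))
Add(Function('u')(-1482), Pow(Add(-181, Function('S')(33, Function('F')(4, 4))), 2)) = Add(Add(-817, Mul(14, -1482)), Pow(Add(-181, Add(Rational(-1, 15), Mul(Rational(1, 6), 6))), 2)) = Add(Add(-817, -20748), Pow(Add(-181, Add(Rational(-1, 15), 1)), 2)) = Add(-21565, Pow(Add(-181, Rational(14, 15)), 2)) = Add(-21565, Pow(Rational(-2701, 15), 2)) = Add(-21565, Rational(7295401, 225)) = Rational(2443276, 225)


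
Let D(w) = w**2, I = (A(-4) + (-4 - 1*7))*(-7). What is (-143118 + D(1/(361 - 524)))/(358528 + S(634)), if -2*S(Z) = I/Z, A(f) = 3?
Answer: -1205393178697/3019656174978 ≈ -0.39918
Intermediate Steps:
I = 56 (I = (3 + (-4 - 1*7))*(-7) = (3 + (-4 - 7))*(-7) = (3 - 11)*(-7) = -8*(-7) = 56)
S(Z) = -28/Z
(-143118 + D(1/(361 - 524)))/(358528 + S(634)) = (-143118 + (1/(361 - 524))**2)/(358528 - 28/634) = (-143118 + (1/(-163))**2)/(358528 - 28*1/634) = (-143118 + (-1/163)**2)/(358528 - 14/317) = (-143118 + 1/26569)/(113653362/317) = -3802502141/26569*317/113653362 = -1205393178697/3019656174978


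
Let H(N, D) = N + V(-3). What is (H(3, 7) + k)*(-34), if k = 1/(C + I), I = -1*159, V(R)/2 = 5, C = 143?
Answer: -3519/8 ≈ -439.88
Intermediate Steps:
V(R) = 10 (V(R) = 2*5 = 10)
I = -159
k = -1/16 (k = 1/(143 - 159) = 1/(-16) = -1/16 ≈ -0.062500)
H(N, D) = 10 + N (H(N, D) = N + 10 = 10 + N)
(H(3, 7) + k)*(-34) = ((10 + 3) - 1/16)*(-34) = (13 - 1/16)*(-34) = (207/16)*(-34) = -3519/8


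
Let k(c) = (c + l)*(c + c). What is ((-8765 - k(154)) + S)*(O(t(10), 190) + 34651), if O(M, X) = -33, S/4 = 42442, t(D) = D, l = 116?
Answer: 2694768974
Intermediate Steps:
S = 169768 (S = 4*42442 = 169768)
k(c) = 2*c*(116 + c) (k(c) = (c + 116)*(c + c) = (116 + c)*(2*c) = 2*c*(116 + c))
((-8765 - k(154)) + S)*(O(t(10), 190) + 34651) = ((-8765 - 2*154*(116 + 154)) + 169768)*(-33 + 34651) = ((-8765 - 2*154*270) + 169768)*34618 = ((-8765 - 1*83160) + 169768)*34618 = ((-8765 - 83160) + 169768)*34618 = (-91925 + 169768)*34618 = 77843*34618 = 2694768974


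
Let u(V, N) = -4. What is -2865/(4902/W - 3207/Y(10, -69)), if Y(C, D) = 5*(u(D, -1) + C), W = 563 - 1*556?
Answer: -200550/41537 ≈ -4.8282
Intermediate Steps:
W = 7 (W = 563 - 556 = 7)
Y(C, D) = -20 + 5*C (Y(C, D) = 5*(-4 + C) = -20 + 5*C)
-2865/(4902/W - 3207/Y(10, -69)) = -2865/(4902/7 - 3207/(-20 + 5*10)) = -2865/(4902*(⅐) - 3207/(-20 + 50)) = -2865/(4902/7 - 3207/30) = -2865/(4902/7 - 3207*1/30) = -2865/(4902/7 - 1069/10) = -2865/41537/70 = -2865*70/41537 = -200550/41537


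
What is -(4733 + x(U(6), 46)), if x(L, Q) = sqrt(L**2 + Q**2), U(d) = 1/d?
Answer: -4733 - sqrt(76177)/6 ≈ -4779.0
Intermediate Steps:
-(4733 + x(U(6), 46)) = -(4733 + sqrt((1/6)**2 + 46**2)) = -(4733 + sqrt((1/6)**2 + 2116)) = -(4733 + sqrt(1/36 + 2116)) = -(4733 + sqrt(76177/36)) = -(4733 + sqrt(76177)/6) = -4733 - sqrt(76177)/6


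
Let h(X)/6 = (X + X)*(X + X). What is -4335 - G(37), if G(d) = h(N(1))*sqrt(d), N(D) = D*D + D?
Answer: -4335 - 96*sqrt(37) ≈ -4918.9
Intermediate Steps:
N(D) = D + D**2 (N(D) = D**2 + D = D + D**2)
h(X) = 24*X**2 (h(X) = 6*((X + X)*(X + X)) = 6*((2*X)*(2*X)) = 6*(4*X**2) = 24*X**2)
G(d) = 96*sqrt(d) (G(d) = (24*(1*(1 + 1))**2)*sqrt(d) = (24*(1*2)**2)*sqrt(d) = (24*2**2)*sqrt(d) = (24*4)*sqrt(d) = 96*sqrt(d))
-4335 - G(37) = -4335 - 96*sqrt(37)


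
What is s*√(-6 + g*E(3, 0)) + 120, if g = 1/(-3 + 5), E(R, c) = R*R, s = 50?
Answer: 120 + 25*I*√6 ≈ 120.0 + 61.237*I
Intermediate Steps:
E(R, c) = R²
g = ½ (g = 1/2 = ½ ≈ 0.50000)
s*√(-6 + g*E(3, 0)) + 120 = 50*√(-6 + (½)*3²) + 120 = 50*√(-6 + (½)*9) + 120 = 50*√(-6 + 9/2) + 120 = 50*√(-3/2) + 120 = 50*(I*√6/2) + 120 = 25*I*√6 + 120 = 120 + 25*I*√6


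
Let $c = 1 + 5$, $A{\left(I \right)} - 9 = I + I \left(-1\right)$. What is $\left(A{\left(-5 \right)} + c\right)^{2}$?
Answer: $225$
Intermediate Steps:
$A{\left(I \right)} = 9$ ($A{\left(I \right)} = 9 + \left(I + I \left(-1\right)\right) = 9 + \left(I - I\right) = 9 + 0 = 9$)
$c = 6$
$\left(A{\left(-5 \right)} + c\right)^{2} = \left(9 + 6\right)^{2} = 15^{2} = 225$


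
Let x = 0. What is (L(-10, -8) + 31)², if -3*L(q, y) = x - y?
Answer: 7225/9 ≈ 802.78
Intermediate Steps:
L(q, y) = y/3 (L(q, y) = -(0 - y)/3 = -(-1)*y/3 = y/3)
(L(-10, -8) + 31)² = ((⅓)*(-8) + 31)² = (-8/3 + 31)² = (85/3)² = 7225/9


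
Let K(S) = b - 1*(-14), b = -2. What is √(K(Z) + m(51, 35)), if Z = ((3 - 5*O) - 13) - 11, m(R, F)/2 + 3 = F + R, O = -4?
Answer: √178 ≈ 13.342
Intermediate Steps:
m(R, F) = -6 + 2*F + 2*R (m(R, F) = -6 + 2*(F + R) = -6 + (2*F + 2*R) = -6 + 2*F + 2*R)
Z = -1 (Z = ((3 - 5*(-4)) - 13) - 11 = ((3 + 20) - 13) - 11 = (23 - 13) - 11 = 10 - 11 = -1)
K(S) = 12 (K(S) = -2 - 1*(-14) = -2 + 14 = 12)
√(K(Z) + m(51, 35)) = √(12 + (-6 + 2*35 + 2*51)) = √(12 + (-6 + 70 + 102)) = √(12 + 166) = √178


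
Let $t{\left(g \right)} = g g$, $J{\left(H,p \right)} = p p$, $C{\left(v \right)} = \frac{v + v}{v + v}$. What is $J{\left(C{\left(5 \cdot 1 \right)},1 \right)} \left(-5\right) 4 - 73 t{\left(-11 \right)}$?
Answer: $-8853$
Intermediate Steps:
$C{\left(v \right)} = 1$ ($C{\left(v \right)} = \frac{2 v}{2 v} = 2 v \frac{1}{2 v} = 1$)
$J{\left(H,p \right)} = p^{2}$
$t{\left(g \right)} = g^{2}$
$J{\left(C{\left(5 \cdot 1 \right)},1 \right)} \left(-5\right) 4 - 73 t{\left(-11 \right)} = 1^{2} \left(-5\right) 4 - 73 \left(-11\right)^{2} = 1 \left(-5\right) 4 - 8833 = \left(-5\right) 4 - 8833 = -20 - 8833 = -8853$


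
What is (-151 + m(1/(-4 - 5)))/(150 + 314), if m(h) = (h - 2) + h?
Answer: -1379/4176 ≈ -0.33022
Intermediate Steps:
m(h) = -2 + 2*h (m(h) = (-2 + h) + h = -2 + 2*h)
(-151 + m(1/(-4 - 5)))/(150 + 314) = (-151 + (-2 + 2/(-4 - 5)))/(150 + 314) = (-151 + (-2 + 2/(-9)))/464 = (-151 + (-2 + 2*(-⅑)))*(1/464) = (-151 + (-2 - 2/9))*(1/464) = (-151 - 20/9)*(1/464) = -1379/9*1/464 = -1379/4176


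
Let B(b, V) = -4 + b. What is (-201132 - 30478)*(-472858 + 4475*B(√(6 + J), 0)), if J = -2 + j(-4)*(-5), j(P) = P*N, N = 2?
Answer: 113664460380 - 2072909500*√11 ≈ 1.0679e+11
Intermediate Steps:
j(P) = 2*P (j(P) = P*2 = 2*P)
J = 38 (J = -2 + (2*(-4))*(-5) = -2 - 8*(-5) = -2 + 40 = 38)
(-201132 - 30478)*(-472858 + 4475*B(√(6 + J), 0)) = (-201132 - 30478)*(-472858 + 4475*(-4 + √(6 + 38))) = -231610*(-472858 + 4475*(-4 + √44)) = -231610*(-472858 + 4475*(-4 + 2*√11)) = -231610*(-472858 + (-17900 + 8950*√11)) = -231610*(-490758 + 8950*√11) = 113664460380 - 2072909500*√11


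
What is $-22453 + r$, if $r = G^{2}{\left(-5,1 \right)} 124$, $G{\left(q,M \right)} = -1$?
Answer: $-22329$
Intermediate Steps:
$r = 124$ ($r = \left(-1\right)^{2} \cdot 124 = 1 \cdot 124 = 124$)
$-22453 + r = -22453 + 124 = -22329$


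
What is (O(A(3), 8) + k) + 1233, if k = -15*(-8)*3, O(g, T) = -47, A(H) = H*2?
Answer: 1546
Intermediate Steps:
A(H) = 2*H
k = 360 (k = 120*3 = 360)
(O(A(3), 8) + k) + 1233 = (-47 + 360) + 1233 = 313 + 1233 = 1546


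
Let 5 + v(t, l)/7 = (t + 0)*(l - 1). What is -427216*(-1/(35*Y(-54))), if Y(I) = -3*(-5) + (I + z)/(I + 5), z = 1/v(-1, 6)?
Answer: 41867168/55231 ≈ 758.04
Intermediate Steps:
v(t, l) = -35 + 7*t*(-1 + l) (v(t, l) = -35 + 7*((t + 0)*(l - 1)) = -35 + 7*(t*(-1 + l)) = -35 + 7*t*(-1 + l))
z = -1/70 (z = 1/(-35 - 7*(-1) + 7*6*(-1)) = 1/(-35 + 7 - 42) = 1/(-70) = -1/70 ≈ -0.014286)
Y(I) = 15 + (-1/70 + I)/(5 + I) (Y(I) = -3*(-5) + (I - 1/70)/(I + 5) = 15 + (-1/70 + I)/(5 + I))
-427216*(-1/(35*Y(-54))) = -427216*(-2*(5 - 54)/(5249 + 1120*(-54))) = -427216*98/(5249 - 60480) = -427216/((-(-1)*(-55231)/(2*49))) = -427216/((-35*55231/3430)) = -427216/(-55231/98) = -427216*(-98/55231) = 41867168/55231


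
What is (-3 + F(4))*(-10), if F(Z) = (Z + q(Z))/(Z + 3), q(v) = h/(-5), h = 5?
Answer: 180/7 ≈ 25.714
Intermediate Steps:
q(v) = -1 (q(v) = 5/(-5) = 5*(-⅕) = -1)
F(Z) = (-1 + Z)/(3 + Z) (F(Z) = (Z - 1)/(Z + 3) = (-1 + Z)/(3 + Z))
(-3 + F(4))*(-10) = (-3 + (-1 + 4)/(3 + 4))*(-10) = (-3 + 3/7)*(-10) = -18/7*(-10) = 180/7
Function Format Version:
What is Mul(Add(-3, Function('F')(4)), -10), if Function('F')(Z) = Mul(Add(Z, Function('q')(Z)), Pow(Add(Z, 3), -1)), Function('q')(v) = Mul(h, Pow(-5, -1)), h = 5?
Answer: Rational(180, 7) ≈ 25.714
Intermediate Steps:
Function('q')(v) = -1 (Function('q')(v) = Mul(5, Pow(-5, -1)) = Mul(5, Rational(-1, 5)) = -1)
Function('F')(Z) = Mul(Pow(Add(3, Z), -1), Add(-1, Z)) (Function('F')(Z) = Mul(Add(Z, -1), Pow(Add(Z, 3), -1)) = Mul(Add(-1, Z), Pow(Add(3, Z), -1)) = Mul(Pow(Add(3, Z), -1), Add(-1, Z)))
Mul(Add(-3, Function('F')(4)), -10) = Mul(Add(-3, Mul(Pow(Add(3, 4), -1), Add(-1, 4))), -10) = Mul(Add(-3, Mul(Pow(7, -1), 3)), -10) = Mul(Add(-3, Mul(Rational(1, 7), 3)), -10) = Mul(Add(-3, Rational(3, 7)), -10) = Mul(Rational(-18, 7), -10) = Rational(180, 7)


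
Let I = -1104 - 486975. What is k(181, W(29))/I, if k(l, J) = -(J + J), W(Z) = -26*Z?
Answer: -1508/488079 ≈ -0.0030897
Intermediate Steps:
k(l, J) = -2*J
I = -488079
k(181, W(29))/I = -(-52)*29/(-488079) = -2*(-754)*(-1/488079) = 1508*(-1/488079) = -1508/488079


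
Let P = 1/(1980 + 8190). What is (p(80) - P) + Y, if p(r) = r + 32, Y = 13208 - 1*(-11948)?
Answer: 256975559/10170 ≈ 25268.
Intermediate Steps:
Y = 25156 (Y = 13208 + 11948 = 25156)
p(r) = 32 + r
P = 1/10170 ≈ 9.8328e-5
(p(80) - P) + Y = ((32 + 80) - 1*1/10170) + 25156 = (112 - 1/10170) + 25156 = 1139039/10170 + 25156 = 256975559/10170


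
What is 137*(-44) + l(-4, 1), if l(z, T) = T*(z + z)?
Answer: -6036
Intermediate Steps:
l(z, T) = 2*T*z (l(z, T) = T*(2*z) = 2*T*z)
137*(-44) + l(-4, 1) = 137*(-44) + 2*1*(-4) = -6028 - 8 = -6036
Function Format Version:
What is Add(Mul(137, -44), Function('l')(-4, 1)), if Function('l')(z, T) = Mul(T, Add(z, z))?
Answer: -6036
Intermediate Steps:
Function('l')(z, T) = Mul(2, T, z) (Function('l')(z, T) = Mul(T, Mul(2, z)) = Mul(2, T, z))
Add(Mul(137, -44), Function('l')(-4, 1)) = Add(Mul(137, -44), Mul(2, 1, -4)) = Add(-6028, -8) = -6036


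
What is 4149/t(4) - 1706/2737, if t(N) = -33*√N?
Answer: -3822803/60214 ≈ -63.487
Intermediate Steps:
4149/t(4) - 1706/2737 = 4149/((-33*√4)) - 1706/2737 = 4149/((-33*2)) - 1706*1/2737 = 4149/(-66) - 1706/2737 = 4149*(-1/66) - 1706/2737 = -1383/22 - 1706/2737 = -3822803/60214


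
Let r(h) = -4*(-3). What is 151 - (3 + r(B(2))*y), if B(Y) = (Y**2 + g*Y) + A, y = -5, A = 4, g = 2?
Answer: 208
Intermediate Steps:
B(Y) = 4 + Y**2 + 2*Y (B(Y) = (Y**2 + 2*Y) + 4 = 4 + Y**2 + 2*Y)
r(h) = 12
151 - (3 + r(B(2))*y) = 151 - (3 + 12*(-5)) = 151 - (3 - 60) = 151 - 1*(-57) = 151 + 57 = 208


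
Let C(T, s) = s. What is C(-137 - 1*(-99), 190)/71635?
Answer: 38/14327 ≈ 0.0026523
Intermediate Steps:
C(-137 - 1*(-99), 190)/71635 = 190/71635 = 190*(1/71635) = 38/14327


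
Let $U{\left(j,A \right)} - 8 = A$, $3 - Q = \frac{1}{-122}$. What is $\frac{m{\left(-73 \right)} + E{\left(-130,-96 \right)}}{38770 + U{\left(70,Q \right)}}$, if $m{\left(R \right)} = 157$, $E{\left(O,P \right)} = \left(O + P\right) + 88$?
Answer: $\frac{2318}{4731283} \approx 0.00048993$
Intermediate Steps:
$E{\left(O,P \right)} = 88 + O + P$
$Q = \frac{367}{122}$ ($Q = 3 - \frac{1}{-122} = 3 - - \frac{1}{122} = 3 + \frac{1}{122} = \frac{367}{122} \approx 3.0082$)
$U{\left(j,A \right)} = 8 + A$
$\frac{m{\left(-73 \right)} + E{\left(-130,-96 \right)}}{38770 + U{\left(70,Q \right)}} = \frac{157 - 138}{38770 + \left(8 + \frac{367}{122}\right)} = \frac{157 - 138}{38770 + \frac{1343}{122}} = \frac{19}{\frac{4731283}{122}} = 19 \cdot \frac{122}{4731283} = \frac{2318}{4731283}$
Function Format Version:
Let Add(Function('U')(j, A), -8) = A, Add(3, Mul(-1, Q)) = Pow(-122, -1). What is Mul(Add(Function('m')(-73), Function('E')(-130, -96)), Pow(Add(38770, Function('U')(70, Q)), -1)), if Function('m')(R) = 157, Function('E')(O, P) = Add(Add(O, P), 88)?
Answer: Rational(2318, 4731283) ≈ 0.00048993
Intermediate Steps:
Function('E')(O, P) = Add(88, O, P)
Q = Rational(367, 122) (Q = Add(3, Mul(-1, Pow(-122, -1))) = Add(3, Mul(-1, Rational(-1, 122))) = Add(3, Rational(1, 122)) = Rational(367, 122) ≈ 3.0082)
Function('U')(j, A) = Add(8, A)
Mul(Add(Function('m')(-73), Function('E')(-130, -96)), Pow(Add(38770, Function('U')(70, Q)), -1)) = Mul(Add(157, Add(88, -130, -96)), Pow(Add(38770, Add(8, Rational(367, 122))), -1)) = Mul(Add(157, -138), Pow(Add(38770, Rational(1343, 122)), -1)) = Mul(19, Pow(Rational(4731283, 122), -1)) = Mul(19, Rational(122, 4731283)) = Rational(2318, 4731283)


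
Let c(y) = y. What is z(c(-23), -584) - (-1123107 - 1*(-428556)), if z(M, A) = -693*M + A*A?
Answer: 1051546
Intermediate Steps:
z(M, A) = A² - 693*M (z(M, A) = -693*M + A² = A² - 693*M)
z(c(-23), -584) - (-1123107 - 1*(-428556)) = ((-584)² - 693*(-23)) - (-1123107 - 1*(-428556)) = (341056 + 15939) - (-1123107 + 428556) = 356995 - 1*(-694551) = 356995 + 694551 = 1051546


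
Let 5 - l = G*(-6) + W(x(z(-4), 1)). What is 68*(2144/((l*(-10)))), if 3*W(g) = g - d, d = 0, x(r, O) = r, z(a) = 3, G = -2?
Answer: 9112/5 ≈ 1822.4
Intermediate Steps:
W(g) = g/3 (W(g) = (g - 1*0)/3 = (g + 0)/3 = g/3)
l = -8 (l = 5 - (-2*(-6) + (⅓)*3) = 5 - (12 + 1) = 5 - 1*13 = 5 - 13 = -8)
68*(2144/((l*(-10)))) = 68*(2144/((-8*(-10)))) = 68*(2144/80) = 68*(2144*(1/80)) = 68*(134/5) = 9112/5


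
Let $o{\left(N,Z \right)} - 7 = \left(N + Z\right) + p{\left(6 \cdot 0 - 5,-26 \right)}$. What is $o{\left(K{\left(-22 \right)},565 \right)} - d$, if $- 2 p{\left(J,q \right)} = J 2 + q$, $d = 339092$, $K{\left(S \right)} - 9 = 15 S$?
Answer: $-338823$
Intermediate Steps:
$K{\left(S \right)} = 9 + 15 S$
$p{\left(J,q \right)} = - J - \frac{q}{2}$ ($p{\left(J,q \right)} = - \frac{J 2 + q}{2} = - \frac{2 J + q}{2} = - \frac{q + 2 J}{2} = - J - \frac{q}{2}$)
$o{\left(N,Z \right)} = 25 + N + Z$ ($o{\left(N,Z \right)} = 7 - \left(-18 - N - Z\right) = 7 + \left(\left(N + Z\right) + \left(- (0 - 5) + 13\right)\right) = 7 + \left(\left(N + Z\right) + \left(\left(-1\right) \left(-5\right) + 13\right)\right) = 7 + \left(\left(N + Z\right) + \left(5 + 13\right)\right) = 7 + \left(\left(N + Z\right) + 18\right) = 7 + \left(18 + N + Z\right) = 25 + N + Z$)
$o{\left(K{\left(-22 \right)},565 \right)} - d = \left(25 + \left(9 + 15 \left(-22\right)\right) + 565\right) - 339092 = \left(25 + \left(9 - 330\right) + 565\right) - 339092 = \left(25 - 321 + 565\right) - 339092 = 269 - 339092 = -338823$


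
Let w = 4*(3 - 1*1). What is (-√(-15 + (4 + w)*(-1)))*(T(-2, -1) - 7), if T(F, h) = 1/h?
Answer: 24*I*√3 ≈ 41.569*I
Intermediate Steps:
w = 8 (w = 4*(3 - 1) = 4*2 = 8)
(-√(-15 + (4 + w)*(-1)))*(T(-2, -1) - 7) = (-√(-15 + (4 + 8)*(-1)))*(1/(-1) - 7) = (-√(-15 + 12*(-1)))*(-1 - 7) = -√(-15 - 12)*(-8) = -√(-27)*(-8) = -3*I*√3*(-8) = 24*I*√3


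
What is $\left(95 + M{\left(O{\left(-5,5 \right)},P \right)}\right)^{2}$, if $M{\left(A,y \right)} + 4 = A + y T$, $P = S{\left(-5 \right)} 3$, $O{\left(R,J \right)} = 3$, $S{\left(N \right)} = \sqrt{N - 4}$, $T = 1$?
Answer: $8755 + 1692 i \approx 8755.0 + 1692.0 i$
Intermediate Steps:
$S{\left(N \right)} = \sqrt{-4 + N}$
$P = 9 i$ ($P = \sqrt{-4 - 5} \cdot 3 = \sqrt{-9} \cdot 3 = 3 i 3 = 9 i \approx 9.0 i$)
$M{\left(A,y \right)} = -4 + A + y$ ($M{\left(A,y \right)} = -4 + \left(A + y 1\right) = -4 + \left(A + y\right) = -4 + A + y$)
$\left(95 + M{\left(O{\left(-5,5 \right)},P \right)}\right)^{2} = \left(95 + \left(-4 + 3 + 9 i\right)\right)^{2} = \left(95 - \left(1 - 9 i\right)\right)^{2} = \left(94 + 9 i\right)^{2}$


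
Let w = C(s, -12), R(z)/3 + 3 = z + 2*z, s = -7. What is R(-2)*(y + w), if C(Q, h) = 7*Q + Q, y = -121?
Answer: 4779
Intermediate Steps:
R(z) = -9 + 9*z (R(z) = -9 + 3*(z + 2*z) = -9 + 3*(3*z) = -9 + 9*z)
C(Q, h) = 8*Q
w = -56 (w = 8*(-7) = -56)
R(-2)*(y + w) = (-9 + 9*(-2))*(-121 - 56) = (-9 - 18)*(-177) = -27*(-177) = 4779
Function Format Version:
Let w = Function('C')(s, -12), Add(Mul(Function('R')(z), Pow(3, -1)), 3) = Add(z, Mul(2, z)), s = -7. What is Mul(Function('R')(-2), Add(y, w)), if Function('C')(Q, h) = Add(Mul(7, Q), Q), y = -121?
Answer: 4779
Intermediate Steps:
Function('R')(z) = Add(-9, Mul(9, z)) (Function('R')(z) = Add(-9, Mul(3, Add(z, Mul(2, z)))) = Add(-9, Mul(3, Mul(3, z))) = Add(-9, Mul(9, z)))
Function('C')(Q, h) = Mul(8, Q)
w = -56 (w = Mul(8, -7) = -56)
Mul(Function('R')(-2), Add(y, w)) = Mul(Add(-9, Mul(9, -2)), Add(-121, -56)) = Mul(Add(-9, -18), -177) = Mul(-27, -177) = 4779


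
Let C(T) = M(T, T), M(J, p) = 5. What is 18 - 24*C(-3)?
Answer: -102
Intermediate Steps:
C(T) = 5
18 - 24*C(-3) = 18 - 24*5 = 18 - 120 = -102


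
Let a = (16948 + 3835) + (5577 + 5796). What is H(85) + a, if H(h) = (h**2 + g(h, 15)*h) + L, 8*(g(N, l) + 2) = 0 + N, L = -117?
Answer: 319977/8 ≈ 39997.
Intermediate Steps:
g(N, l) = -2 + N/8 (g(N, l) = -2 + (0 + N)/8 = -2 + N/8)
H(h) = -117 + h**2 + h*(-2 + h/8) (H(h) = (h**2 + (-2 + h/8)*h) - 117 = (h**2 + h*(-2 + h/8)) - 117 = -117 + h**2 + h*(-2 + h/8))
a = 32156 (a = 20783 + 11373 = 32156)
H(85) + a = (-117 - 2*85 + (9/8)*85**2) + 32156 = (-117 - 170 + (9/8)*7225) + 32156 = (-117 - 170 + 65025/8) + 32156 = 62729/8 + 32156 = 319977/8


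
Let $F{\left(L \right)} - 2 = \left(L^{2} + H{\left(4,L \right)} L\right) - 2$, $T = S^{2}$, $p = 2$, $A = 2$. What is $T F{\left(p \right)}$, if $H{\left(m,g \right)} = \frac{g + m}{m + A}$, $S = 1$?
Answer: $6$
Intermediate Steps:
$H{\left(m,g \right)} = \frac{g + m}{2 + m}$ ($H{\left(m,g \right)} = \frac{g + m}{m + 2} = \frac{g + m}{2 + m}$)
$T = 1$ ($T = 1^{2} = 1$)
$F{\left(L \right)} = L^{2} + L \left(\frac{2}{3} + \frac{L}{6}\right)$ ($F{\left(L \right)} = 2 - \left(2 - L^{2} - \frac{L + 4}{2 + 4} L\right) = 2 - \left(2 - L^{2} - \frac{4 + L}{6} L\right) = 2 - \left(2 - L^{2} - \left(\frac{2}{3} + \frac{L}{6}\right) L\right) = 2 - \left(2 - L^{2} - L \left(\frac{2}{3} + \frac{L}{6}\right)\right) = 2 + \left(-2 + L^{2} + L \left(\frac{2}{3} + \frac{L}{6}\right)\right) = L^{2} + L \left(\frac{2}{3} + \frac{L}{6}\right)$)
$T F{\left(p \right)} = 1 \cdot \frac{1}{6} \cdot 2 \left(4 + 7 \cdot 2\right) = 1 \cdot \frac{1}{6} \cdot 2 \left(4 + 14\right) = 1 \cdot \frac{1}{6} \cdot 2 \cdot 18 = 1 \cdot 6 = 6$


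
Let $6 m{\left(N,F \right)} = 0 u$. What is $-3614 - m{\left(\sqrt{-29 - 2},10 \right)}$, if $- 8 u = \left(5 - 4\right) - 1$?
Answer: $-3614$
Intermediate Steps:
$u = 0$ ($u = - \frac{\left(5 - 4\right) - 1}{8} = - \frac{1 - 1}{8} = \left(- \frac{1}{8}\right) 0 = 0$)
$m{\left(N,F \right)} = 0$ ($m{\left(N,F \right)} = \frac{0 \cdot 0}{6} = \frac{1}{6} \cdot 0 = 0$)
$-3614 - m{\left(\sqrt{-29 - 2},10 \right)} = -3614 - 0 = -3614 + 0 = -3614$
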